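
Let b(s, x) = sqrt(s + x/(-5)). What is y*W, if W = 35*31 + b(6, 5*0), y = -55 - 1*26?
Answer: -87885 - 81*sqrt(6) ≈ -88083.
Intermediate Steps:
y = -81 (y = -55 - 26 = -81)
b(s, x) = sqrt(s - x/5) (b(s, x) = sqrt(s + x*(-1/5)) = sqrt(s - x/5))
W = 1085 + sqrt(6) (W = 35*31 + sqrt(-25*0 + 25*6)/5 = 1085 + sqrt(-5*0 + 150)/5 = 1085 + sqrt(0 + 150)/5 = 1085 + sqrt(150)/5 = 1085 + (5*sqrt(6))/5 = 1085 + sqrt(6) ≈ 1087.4)
y*W = -81*(1085 + sqrt(6)) = -87885 - 81*sqrt(6)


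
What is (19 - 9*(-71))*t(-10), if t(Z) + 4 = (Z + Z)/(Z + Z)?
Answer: -1974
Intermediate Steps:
t(Z) = -3 (t(Z) = -4 + (Z + Z)/(Z + Z) = -4 + (2*Z)/((2*Z)) = -4 + (2*Z)*(1/(2*Z)) = -4 + 1 = -3)
(19 - 9*(-71))*t(-10) = (19 - 9*(-71))*(-3) = (19 + 639)*(-3) = 658*(-3) = -1974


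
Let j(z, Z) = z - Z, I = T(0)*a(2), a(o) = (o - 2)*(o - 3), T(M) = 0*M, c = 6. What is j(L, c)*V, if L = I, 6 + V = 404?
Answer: -2388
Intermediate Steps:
T(M) = 0
a(o) = (-3 + o)*(-2 + o) (a(o) = (-2 + o)*(-3 + o) = (-3 + o)*(-2 + o))
V = 398 (V = -6 + 404 = 398)
I = 0 (I = 0*(6 + 2**2 - 5*2) = 0*(6 + 4 - 10) = 0*0 = 0)
L = 0
j(L, c)*V = (0 - 1*6)*398 = (0 - 6)*398 = -6*398 = -2388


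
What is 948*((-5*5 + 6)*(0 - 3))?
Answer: 54036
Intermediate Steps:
948*((-5*5 + 6)*(0 - 3)) = 948*((-25 + 6)*(-3)) = 948*(-19*(-3)) = 948*57 = 54036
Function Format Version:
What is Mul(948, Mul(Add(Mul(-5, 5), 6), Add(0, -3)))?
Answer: 54036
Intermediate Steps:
Mul(948, Mul(Add(Mul(-5, 5), 6), Add(0, -3))) = Mul(948, Mul(Add(-25, 6), -3)) = Mul(948, Mul(-19, -3)) = Mul(948, 57) = 54036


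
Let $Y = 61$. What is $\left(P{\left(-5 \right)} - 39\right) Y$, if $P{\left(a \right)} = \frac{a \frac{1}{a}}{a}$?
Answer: $- \frac{11956}{5} \approx -2391.2$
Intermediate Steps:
$P{\left(a \right)} = \frac{1}{a}$ ($P{\left(a \right)} = 1 \frac{1}{a} = \frac{1}{a}$)
$\left(P{\left(-5 \right)} - 39\right) Y = \left(\frac{1}{-5} - 39\right) 61 = \left(- \frac{1}{5} - 39\right) 61 = \left(- \frac{196}{5}\right) 61 = - \frac{11956}{5}$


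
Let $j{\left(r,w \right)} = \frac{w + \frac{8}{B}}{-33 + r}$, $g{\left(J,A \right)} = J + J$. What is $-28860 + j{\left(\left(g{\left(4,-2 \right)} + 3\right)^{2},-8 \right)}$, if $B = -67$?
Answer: $- \frac{21269888}{737} \approx -28860.0$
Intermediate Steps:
$g{\left(J,A \right)} = 2 J$
$j{\left(r,w \right)} = \frac{- \frac{8}{67} + w}{-33 + r}$ ($j{\left(r,w \right)} = \frac{w + \frac{8}{-67}}{-33 + r} = \frac{w + 8 \left(- \frac{1}{67}\right)}{-33 + r} = \frac{w - \frac{8}{67}}{-33 + r} = \frac{- \frac{8}{67} + w}{-33 + r}$)
$-28860 + j{\left(\left(g{\left(4,-2 \right)} + 3\right)^{2},-8 \right)} = -28860 + \frac{- \frac{8}{67} - 8}{-33 + \left(2 \cdot 4 + 3\right)^{2}} = -28860 + \frac{1}{-33 + \left(8 + 3\right)^{2}} \left(- \frac{544}{67}\right) = -28860 + \frac{1}{-33 + 11^{2}} \left(- \frac{544}{67}\right) = -28860 + \frac{1}{-33 + 121} \left(- \frac{544}{67}\right) = -28860 + \frac{1}{88} \left(- \frac{544}{67}\right) = -28860 - \frac{68}{737} = - \frac{21269888}{737}$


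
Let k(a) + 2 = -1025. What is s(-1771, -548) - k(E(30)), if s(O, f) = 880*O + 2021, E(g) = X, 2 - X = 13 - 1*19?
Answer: -1555432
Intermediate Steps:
X = 8 (X = 2 - (13 - 1*19) = 2 - (13 - 19) = 2 - 1*(-6) = 2 + 6 = 8)
E(g) = 8
s(O, f) = 2021 + 880*O
k(a) = -1027 (k(a) = -2 - 1025 = -1027)
s(-1771, -548) - k(E(30)) = (2021 + 880*(-1771)) - 1*(-1027) = (2021 - 1558480) + 1027 = -1556459 + 1027 = -1555432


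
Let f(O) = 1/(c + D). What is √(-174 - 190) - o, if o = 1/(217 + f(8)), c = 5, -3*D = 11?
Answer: -4/871 + 2*I*√91 ≈ -0.0045924 + 19.079*I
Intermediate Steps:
D = -11/3 (D = -⅓*11 = -11/3 ≈ -3.6667)
f(O) = ¾ (f(O) = 1/(5 - 11/3) = 1/(4/3) = ¾)
o = 4/871 (o = 1/(217 + ¾) = 1/(871/4) = 4/871 ≈ 0.0045924)
√(-174 - 190) - o = √(-174 - 190) - 1*4/871 = √(-364) - 4/871 = 2*I*√91 - 4/871 = -4/871 + 2*I*√91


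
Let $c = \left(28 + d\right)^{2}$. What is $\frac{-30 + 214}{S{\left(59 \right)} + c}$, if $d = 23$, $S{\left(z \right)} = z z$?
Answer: $\frac{92}{3041} \approx 0.030253$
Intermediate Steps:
$S{\left(z \right)} = z^{2}$
$c = 2601$ ($c = \left(28 + 23\right)^{2} = 51^{2} = 2601$)
$\frac{-30 + 214}{S{\left(59 \right)} + c} = \frac{-30 + 214}{59^{2} + 2601} = \frac{184}{3481 + 2601} = \frac{184}{6082} = 184 \cdot \frac{1}{6082} = \frac{92}{3041}$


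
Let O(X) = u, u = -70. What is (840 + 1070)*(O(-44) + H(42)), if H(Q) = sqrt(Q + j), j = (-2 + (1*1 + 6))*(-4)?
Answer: -133700 + 1910*sqrt(22) ≈ -1.2474e+5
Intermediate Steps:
O(X) = -70
j = -20 (j = (-2 + (1 + 6))*(-4) = (-2 + 7)*(-4) = 5*(-4) = -20)
H(Q) = sqrt(-20 + Q) (H(Q) = sqrt(Q - 20) = sqrt(-20 + Q))
(840 + 1070)*(O(-44) + H(42)) = (840 + 1070)*(-70 + sqrt(-20 + 42)) = 1910*(-70 + sqrt(22)) = -133700 + 1910*sqrt(22)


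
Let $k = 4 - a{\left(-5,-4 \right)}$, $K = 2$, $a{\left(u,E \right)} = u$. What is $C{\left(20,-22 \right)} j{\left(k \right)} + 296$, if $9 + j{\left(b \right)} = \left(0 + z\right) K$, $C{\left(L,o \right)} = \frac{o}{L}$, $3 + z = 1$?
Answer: $\frac{3103}{10} \approx 310.3$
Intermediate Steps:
$z = -2$ ($z = -3 + 1 = -2$)
$k = 9$ ($k = 4 - -5 = 4 + 5 = 9$)
$j{\left(b \right)} = -13$ ($j{\left(b \right)} = -9 + \left(0 - 2\right) 2 = -9 - 4 = -13$)
$C{\left(20,-22 \right)} j{\left(k \right)} + 296 = - \frac{22}{20} \left(-13\right) + 296 = \left(-22\right) \frac{1}{20} \left(-13\right) + 296 = \left(- \frac{11}{10}\right) \left(-13\right) + 296 = \frac{143}{10} + 296 = \frac{3103}{10}$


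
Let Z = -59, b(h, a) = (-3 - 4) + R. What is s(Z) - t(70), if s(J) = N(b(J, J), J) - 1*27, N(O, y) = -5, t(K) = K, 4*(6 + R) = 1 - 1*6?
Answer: -102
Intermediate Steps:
R = -29/4 (R = -6 + (1 - 1*6)/4 = -6 + (1 - 6)/4 = -6 + (1/4)*(-5) = -6 - 5/4 = -29/4 ≈ -7.2500)
b(h, a) = -57/4 (b(h, a) = (-3 - 4) - 29/4 = -7 - 29/4 = -57/4)
s(J) = -32 (s(J) = -5 - 1*27 = -5 - 27 = -32)
s(Z) - t(70) = -32 - 1*70 = -32 - 70 = -102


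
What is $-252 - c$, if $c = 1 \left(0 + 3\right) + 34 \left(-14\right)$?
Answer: $221$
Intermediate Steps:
$c = -473$ ($c = 1 \cdot 3 - 476 = 3 - 476 = -473$)
$-252 - c = -252 - -473 = -252 + 473 = 221$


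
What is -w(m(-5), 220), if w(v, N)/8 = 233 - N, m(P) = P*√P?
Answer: -104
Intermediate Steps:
m(P) = P^(3/2)
w(v, N) = 1864 - 8*N (w(v, N) = 8*(233 - N) = 1864 - 8*N)
-w(m(-5), 220) = -(1864 - 8*220) = -(1864 - 1760) = -1*104 = -104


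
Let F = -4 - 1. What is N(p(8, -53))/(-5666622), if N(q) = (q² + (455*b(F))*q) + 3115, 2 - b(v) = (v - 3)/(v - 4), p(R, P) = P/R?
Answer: 109679/3263974272 ≈ 3.3603e-5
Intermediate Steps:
F = -5
b(v) = 2 - (-3 + v)/(-4 + v) (b(v) = 2 - (v - 3)/(v - 4) = 2 - (-3 + v)/(-4 + v))
N(q) = 3115 + q² + 4550*q/9 (N(q) = (q² + (455*((-5 - 5)/(-4 - 5)))*q) + 3115 = (q² + (455*(-10/(-9)))*q) + 3115 = (q² + (455*(-⅑*(-10)))*q) + 3115 = (q² + (455*(10/9))*q) + 3115 = (q² + 4550*q/9) + 3115 = 3115 + q² + 4550*q/9)
N(p(8, -53))/(-5666622) = (3115 + (-53/8)² + 4550*(-53/8)/9)/(-5666622) = (3115 + (-53*⅛)² + 4550*(-53*⅛)/9)*(-1/5666622) = (3115 + (-53/8)² + (4550/9)*(-53/8))*(-1/5666622) = (3115 + 2809/64 - 120575/36)*(-1/5666622) = -109679/576*(-1/5666622) = 109679/3263974272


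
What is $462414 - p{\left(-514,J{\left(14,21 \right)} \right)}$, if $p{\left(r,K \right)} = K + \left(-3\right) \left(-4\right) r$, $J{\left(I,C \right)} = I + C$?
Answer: $468547$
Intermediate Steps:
$J{\left(I,C \right)} = C + I$
$p{\left(r,K \right)} = K + 12 r$
$462414 - p{\left(-514,J{\left(14,21 \right)} \right)} = 462414 - \left(\left(21 + 14\right) + 12 \left(-514\right)\right) = 462414 - \left(35 - 6168\right) = 462414 - -6133 = 462414 + 6133 = 468547$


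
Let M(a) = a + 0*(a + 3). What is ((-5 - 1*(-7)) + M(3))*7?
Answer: 35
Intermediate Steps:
M(a) = a (M(a) = a + 0*(3 + a) = a + 0 = a)
((-5 - 1*(-7)) + M(3))*7 = ((-5 - 1*(-7)) + 3)*7 = ((-5 + 7) + 3)*7 = (2 + 3)*7 = 5*7 = 35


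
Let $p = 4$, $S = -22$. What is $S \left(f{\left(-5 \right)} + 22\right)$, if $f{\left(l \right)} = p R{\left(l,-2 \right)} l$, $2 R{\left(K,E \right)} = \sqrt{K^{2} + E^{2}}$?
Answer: $-484 + 220 \sqrt{29} \approx 700.74$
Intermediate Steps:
$R{\left(K,E \right)} = \frac{\sqrt{E^{2} + K^{2}}}{2}$ ($R{\left(K,E \right)} = \frac{\sqrt{K^{2} + E^{2}}}{2} = \frac{\sqrt{E^{2} + K^{2}}}{2}$)
$f{\left(l \right)} = 2 l \sqrt{4 + l^{2}}$ ($f{\left(l \right)} = 4 \frac{\sqrt{\left(-2\right)^{2} + l^{2}}}{2} l = 4 \frac{\sqrt{4 + l^{2}}}{2} l = 2 \sqrt{4 + l^{2}} l = 2 l \sqrt{4 + l^{2}}$)
$S \left(f{\left(-5 \right)} + 22\right) = - 22 \left(2 \left(-5\right) \sqrt{4 + \left(-5\right)^{2}} + 22\right) = - 22 \left(2 \left(-5\right) \sqrt{4 + 25} + 22\right) = - 22 \left(2 \left(-5\right) \sqrt{29} + 22\right) = - 22 \left(- 10 \sqrt{29} + 22\right) = - 22 \left(22 - 10 \sqrt{29}\right) = -484 + 220 \sqrt{29}$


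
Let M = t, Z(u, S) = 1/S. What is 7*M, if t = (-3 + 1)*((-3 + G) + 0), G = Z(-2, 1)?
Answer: 28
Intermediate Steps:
G = 1 (G = 1/1 = 1)
t = 4 (t = (-3 + 1)*((-3 + 1) + 0) = -2*(-2 + 0) = -2*(-2) = 4)
M = 4
7*M = 7*4 = 28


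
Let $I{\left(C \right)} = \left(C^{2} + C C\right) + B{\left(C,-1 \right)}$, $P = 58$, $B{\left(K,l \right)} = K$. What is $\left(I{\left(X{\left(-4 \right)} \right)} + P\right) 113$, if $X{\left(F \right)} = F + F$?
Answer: $20114$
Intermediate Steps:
$X{\left(F \right)} = 2 F$
$I{\left(C \right)} = C + 2 C^{2}$ ($I{\left(C \right)} = \left(C^{2} + C C\right) + C = \left(C^{2} + C^{2}\right) + C = 2 C^{2} + C = C + 2 C^{2}$)
$\left(I{\left(X{\left(-4 \right)} \right)} + P\right) 113 = \left(2 \left(-4\right) \left(1 + 2 \cdot 2 \left(-4\right)\right) + 58\right) 113 = \left(- 8 \left(1 + 2 \left(-8\right)\right) + 58\right) 113 = \left(- 8 \left(1 - 16\right) + 58\right) 113 = \left(\left(-8\right) \left(-15\right) + 58\right) 113 = \left(120 + 58\right) 113 = 178 \cdot 113 = 20114$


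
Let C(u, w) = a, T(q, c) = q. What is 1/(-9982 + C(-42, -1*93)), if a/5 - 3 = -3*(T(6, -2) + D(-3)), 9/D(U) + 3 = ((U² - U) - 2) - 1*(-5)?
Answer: -4/40273 ≈ -9.9322e-5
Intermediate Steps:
D(U) = 9/(U² - U) (D(U) = 9/(-3 + (((U² - U) - 2) - 1*(-5))) = 9/(-3 + ((-2 + U² - U) + 5)) = 9/(-3 + (3 + U² - U)) = 9/(U² - U))
a = -345/4 (a = 15 + 5*(-3*(6 + 9/(-3*(-1 - 3)))) = 15 + 5*(-3*(6 + 9*(-⅓)/(-4))) = 15 + 5*(-3*(6 + 9*(-⅓)*(-¼))) = 15 + 5*(-3*(6 + ¾)) = 15 + 5*(-3*27/4) = 15 + 5*(-81/4) = 15 - 405/4 = -345/4 ≈ -86.250)
C(u, w) = -345/4
1/(-9982 + C(-42, -1*93)) = 1/(-9982 - 345/4) = 1/(-40273/4) = -4/40273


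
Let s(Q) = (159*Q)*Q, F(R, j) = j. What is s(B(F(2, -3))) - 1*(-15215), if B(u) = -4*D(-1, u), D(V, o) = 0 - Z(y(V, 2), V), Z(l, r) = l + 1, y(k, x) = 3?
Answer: 55919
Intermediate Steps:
Z(l, r) = 1 + l
D(V, o) = -4 (D(V, o) = 0 - (1 + 3) = 0 - 1*4 = 0 - 4 = -4)
B(u) = 16 (B(u) = -4*(-4) = 16)
s(Q) = 159*Q**2
s(B(F(2, -3))) - 1*(-15215) = 159*16**2 - 1*(-15215) = 159*256 + 15215 = 40704 + 15215 = 55919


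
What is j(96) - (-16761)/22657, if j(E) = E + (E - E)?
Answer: 2191833/22657 ≈ 96.740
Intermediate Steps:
j(E) = E (j(E) = E + 0 = E)
j(96) - (-16761)/22657 = 96 - (-16761)/22657 = 96 - 1*(-16761/22657) = 96 + 16761/22657 = 2191833/22657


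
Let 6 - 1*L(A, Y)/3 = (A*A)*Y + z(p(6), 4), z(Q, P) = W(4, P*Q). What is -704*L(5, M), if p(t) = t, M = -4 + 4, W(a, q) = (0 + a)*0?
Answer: -12672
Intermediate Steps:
W(a, q) = 0 (W(a, q) = a*0 = 0)
M = 0
z(Q, P) = 0
L(A, Y) = 18 - 3*Y*A² (L(A, Y) = 18 - 3*((A*A)*Y + 0) = 18 - 3*(A²*Y + 0) = 18 - 3*(Y*A² + 0) = 18 - 3*Y*A²)
-704*L(5, M) = -704*(18 - 3*0*5²) = -704*(18 - 3*0*25) = -704*(18 + 0) = -704*18 = -12672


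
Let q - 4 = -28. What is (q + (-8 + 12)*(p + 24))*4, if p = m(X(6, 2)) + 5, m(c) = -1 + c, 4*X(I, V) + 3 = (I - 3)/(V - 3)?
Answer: 328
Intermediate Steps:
q = -24 (q = 4 - 28 = -24)
X(I, V) = -¾ + (-3 + I)/(4*(-3 + V)) (X(I, V) = -¾ + ((I - 3)/(V - 3))/4 = -¾ + ((-3 + I)/(-3 + V))/4 = -¾ + (-3 + I)/(4*(-3 + V)))
p = 5/2 (p = (-1 + (6 + 6 - 3*2)/(4*(-3 + 2))) + 5 = (-1 + (¼)*(6 + 6 - 6)/(-1)) + 5 = (-1 + (¼)*(-1)*6) + 5 = (-1 - 3/2) + 5 = -5/2 + 5 = 5/2 ≈ 2.5000)
(q + (-8 + 12)*(p + 24))*4 = (-24 + (-8 + 12)*(5/2 + 24))*4 = (-24 + 4*(53/2))*4 = (-24 + 106)*4 = 82*4 = 328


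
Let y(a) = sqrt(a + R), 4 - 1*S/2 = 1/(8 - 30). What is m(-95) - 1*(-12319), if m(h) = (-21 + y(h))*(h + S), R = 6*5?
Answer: 155585/11 - 956*I*sqrt(65)/11 ≈ 14144.0 - 700.68*I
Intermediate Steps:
R = 30
S = 89/11 (S = 8 - 2/(8 - 30) = 8 - 2/(-22) = 8 - 2*(-1/22) = 8 + 1/11 = 89/11 ≈ 8.0909)
y(a) = sqrt(30 + a) (y(a) = sqrt(a + 30) = sqrt(30 + a))
m(h) = (-21 + sqrt(30 + h))*(89/11 + h) (m(h) = (-21 + sqrt(30 + h))*(h + 89/11) = (-21 + sqrt(30 + h))*(89/11 + h))
m(-95) - 1*(-12319) = (-1869/11 - 21*(-95) + 89*sqrt(30 - 95)/11 - 95*sqrt(30 - 95)) - 1*(-12319) = (-1869/11 + 1995 + 89*sqrt(-65)/11 - 95*I*sqrt(65)) + 12319 = (-1869/11 + 1995 + 89*(I*sqrt(65))/11 - 95*I*sqrt(65)) + 12319 = (-1869/11 + 1995 + 89*I*sqrt(65)/11 - 95*I*sqrt(65)) + 12319 = (20076/11 - 956*I*sqrt(65)/11) + 12319 = 155585/11 - 956*I*sqrt(65)/11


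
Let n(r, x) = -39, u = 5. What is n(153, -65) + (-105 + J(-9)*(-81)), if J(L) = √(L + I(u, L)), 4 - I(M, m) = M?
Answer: -144 - 81*I*√10 ≈ -144.0 - 256.14*I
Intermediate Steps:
I(M, m) = 4 - M
J(L) = √(-1 + L) (J(L) = √(L + (4 - 1*5)) = √(L + (4 - 5)) = √(L - 1) = √(-1 + L))
n(153, -65) + (-105 + J(-9)*(-81)) = -39 + (-105 + √(-1 - 9)*(-81)) = -39 + (-105 + √(-10)*(-81)) = -39 + (-105 + (I*√10)*(-81)) = -39 + (-105 - 81*I*√10) = -144 - 81*I*√10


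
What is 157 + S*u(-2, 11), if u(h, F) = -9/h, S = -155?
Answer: -1081/2 ≈ -540.50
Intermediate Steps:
157 + S*u(-2, 11) = 157 - (-1395)/(-2) = 157 - (-1395)*(-1)/2 = 157 - 155*9/2 = 157 - 1395/2 = -1081/2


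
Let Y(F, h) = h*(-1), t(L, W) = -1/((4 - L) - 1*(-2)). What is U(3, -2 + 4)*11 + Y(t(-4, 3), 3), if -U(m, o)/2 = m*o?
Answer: -135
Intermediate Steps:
t(L, W) = -1/(6 - L) (t(L, W) = -1/((4 - L) + 2) = -1/(6 - L))
Y(F, h) = -h
U(m, o) = -2*m*o
U(3, -2 + 4)*11 + Y(t(-4, 3), 3) = -2*3*(-2 + 4)*11 - 1*3 = -2*3*2*11 - 3 = -12*11 - 3 = -132 - 3 = -135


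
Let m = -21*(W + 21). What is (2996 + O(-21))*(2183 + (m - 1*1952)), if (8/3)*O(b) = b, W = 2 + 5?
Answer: -8534085/8 ≈ -1.0668e+6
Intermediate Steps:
W = 7
O(b) = 3*b/8
m = -588 (m = -21*(7 + 21) = -21*28 = -588)
(2996 + O(-21))*(2183 + (m - 1*1952)) = (2996 + (3/8)*(-21))*(2183 + (-588 - 1*1952)) = (2996 - 63/8)*(2183 + (-588 - 1952)) = 23905*(2183 - 2540)/8 = (23905/8)*(-357) = -8534085/8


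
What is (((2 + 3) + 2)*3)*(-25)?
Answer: -525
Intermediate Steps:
(((2 + 3) + 2)*3)*(-25) = ((5 + 2)*3)*(-25) = (7*3)*(-25) = 21*(-25) = -525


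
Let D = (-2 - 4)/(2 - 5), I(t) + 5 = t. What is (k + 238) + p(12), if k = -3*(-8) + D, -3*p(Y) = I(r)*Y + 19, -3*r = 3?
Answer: 845/3 ≈ 281.67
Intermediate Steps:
r = -1 (r = -1/3*3 = -1)
I(t) = -5 + t
D = 2 (D = -6/(-3) = -6*(-1/3) = 2)
p(Y) = -19/3 + 2*Y (p(Y) = -((-5 - 1)*Y + 19)/3 = -(-6*Y + 19)/3 = -(19 - 6*Y)/3 = -19/3 + 2*Y)
k = 26 (k = -3*(-8) + 2 = 24 + 2 = 26)
(k + 238) + p(12) = (26 + 238) + (-19/3 + 2*12) = 264 + (-19/3 + 24) = 264 + 53/3 = 845/3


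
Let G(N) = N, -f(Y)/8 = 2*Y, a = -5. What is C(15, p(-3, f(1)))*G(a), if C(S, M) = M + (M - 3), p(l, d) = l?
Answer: 45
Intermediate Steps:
f(Y) = -16*Y
C(S, M) = -3 + 2*M (C(S, M) = M + (-3 + M) = -3 + 2*M)
C(15, p(-3, f(1)))*G(a) = (-3 + 2*(-3))*(-5) = (-3 - 6)*(-5) = -9*(-5) = 45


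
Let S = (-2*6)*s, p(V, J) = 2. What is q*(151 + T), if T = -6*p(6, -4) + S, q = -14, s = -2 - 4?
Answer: -2954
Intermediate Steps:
s = -6
S = 72 (S = -2*6*(-6) = -12*(-6) = 72)
T = 60 (T = -6*2 + 72 = -12 + 72 = 60)
q*(151 + T) = -14*(151 + 60) = -14*211 = -2954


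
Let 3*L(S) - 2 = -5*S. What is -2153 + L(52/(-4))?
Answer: -6392/3 ≈ -2130.7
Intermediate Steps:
L(S) = 2/3 - 5*S/3 (L(S) = 2/3 + (-5*S)/3 = 2/3 - 5*S/3)
-2153 + L(52/(-4)) = -2153 + (2/3 - 260/(3*(-4))) = -2153 + (2/3 - 260*(-1)/(3*4)) = -2153 + (2/3 - 5/3*(-13)) = -2153 + (2/3 + 65/3) = -2153 + 67/3 = -6392/3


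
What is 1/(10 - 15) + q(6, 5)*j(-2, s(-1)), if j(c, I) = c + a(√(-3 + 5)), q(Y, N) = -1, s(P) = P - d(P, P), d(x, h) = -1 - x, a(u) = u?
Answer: 9/5 - √2 ≈ 0.38579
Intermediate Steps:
s(P) = 1 + 2*P (s(P) = P - (-1 - P) = P + (1 + P) = 1 + 2*P)
j(c, I) = c + √2 (j(c, I) = c + √(-3 + 5) = c + √2)
1/(10 - 15) + q(6, 5)*j(-2, s(-1)) = 1/(10 - 15) - (-2 + √2) = 1/(-5) + (2 - √2) = -⅕ + (2 - √2) = 9/5 - √2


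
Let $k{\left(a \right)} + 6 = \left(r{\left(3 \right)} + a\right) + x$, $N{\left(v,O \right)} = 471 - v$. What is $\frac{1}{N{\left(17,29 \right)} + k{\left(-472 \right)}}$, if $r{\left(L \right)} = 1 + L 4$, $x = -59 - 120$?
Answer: $- \frac{1}{190} \approx -0.0052632$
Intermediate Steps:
$x = -179$
$r{\left(L \right)} = 1 + 4 L$
$k{\left(a \right)} = -172 + a$ ($k{\left(a \right)} = -6 + \left(\left(\left(1 + 4 \cdot 3\right) + a\right) - 179\right) = -6 + \left(\left(\left(1 + 12\right) + a\right) - 179\right) = -6 + \left(\left(13 + a\right) - 179\right) = -6 + \left(-166 + a\right) = -172 + a$)
$\frac{1}{N{\left(17,29 \right)} + k{\left(-472 \right)}} = \frac{1}{\left(471 - 17\right) - 644} = \frac{1}{454 - 644} = \frac{1}{-190} = - \frac{1}{190}$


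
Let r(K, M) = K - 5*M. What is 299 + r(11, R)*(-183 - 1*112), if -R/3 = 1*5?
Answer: -25071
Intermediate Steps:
R = -15 (R = -3*5 = -15)
299 + r(11, R)*(-183 - 1*112) = 299 + (11 - 5*(-15))*(-183 - 1*112) = 299 + (11 + 75)*(-183 - 112) = 299 + 86*(-295) = 299 - 25370 = -25071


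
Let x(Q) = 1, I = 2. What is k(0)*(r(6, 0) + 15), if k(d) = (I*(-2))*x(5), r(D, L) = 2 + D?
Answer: -92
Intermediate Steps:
k(d) = -4 (k(d) = (2*(-2))*1 = -4*1 = -4)
k(0)*(r(6, 0) + 15) = -4*((2 + 6) + 15) = -4*(8 + 15) = -4*23 = -92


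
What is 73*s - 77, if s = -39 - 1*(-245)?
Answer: 14961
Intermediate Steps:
s = 206 (s = -39 + 245 = 206)
73*s - 77 = 73*206 - 77 = 15038 - 77 = 14961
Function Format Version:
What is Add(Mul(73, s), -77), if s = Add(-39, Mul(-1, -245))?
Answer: 14961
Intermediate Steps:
s = 206 (s = Add(-39, 245) = 206)
Add(Mul(73, s), -77) = Add(Mul(73, 206), -77) = Add(15038, -77) = 14961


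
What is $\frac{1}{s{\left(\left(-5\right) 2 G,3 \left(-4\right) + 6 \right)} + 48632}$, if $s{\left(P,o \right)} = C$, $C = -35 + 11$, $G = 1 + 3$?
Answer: $\frac{1}{48608} \approx 2.0573 \cdot 10^{-5}$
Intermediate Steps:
$G = 4$
$C = -24$
$s{\left(P,o \right)} = -24$
$\frac{1}{s{\left(\left(-5\right) 2 G,3 \left(-4\right) + 6 \right)} + 48632} = \frac{1}{-24 + 48632} = \frac{1}{48608}$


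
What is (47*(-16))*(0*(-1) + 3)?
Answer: -2256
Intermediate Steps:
(47*(-16))*(0*(-1) + 3) = -752*(0 + 3) = -752*3 = -2256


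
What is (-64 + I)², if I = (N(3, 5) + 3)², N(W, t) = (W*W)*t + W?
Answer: 6436369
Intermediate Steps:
N(W, t) = W + t*W² (N(W, t) = W²*t + W = t*W² + W = W + t*W²)
I = 2601 (I = (3*(1 + 3*5) + 3)² = (3*(1 + 15) + 3)² = (3*16 + 3)² = (48 + 3)² = 51² = 2601)
(-64 + I)² = (-64 + 2601)² = 2537² = 6436369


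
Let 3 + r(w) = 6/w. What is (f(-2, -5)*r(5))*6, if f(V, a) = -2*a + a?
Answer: -54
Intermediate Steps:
f(V, a) = -a
r(w) = -3 + 6/w
(f(-2, -5)*r(5))*6 = ((-1*(-5))*(-3 + 6/5))*6 = (5*(-3 + 6*(⅕)))*6 = (5*(-3 + 6/5))*6 = (5*(-9/5))*6 = -9*6 = -54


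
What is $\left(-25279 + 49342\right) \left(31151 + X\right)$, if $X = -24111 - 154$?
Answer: $165697818$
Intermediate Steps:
$X = -24265$
$\left(-25279 + 49342\right) \left(31151 + X\right) = \left(-25279 + 49342\right) \left(31151 - 24265\right) = 24063 \cdot 6886 = 165697818$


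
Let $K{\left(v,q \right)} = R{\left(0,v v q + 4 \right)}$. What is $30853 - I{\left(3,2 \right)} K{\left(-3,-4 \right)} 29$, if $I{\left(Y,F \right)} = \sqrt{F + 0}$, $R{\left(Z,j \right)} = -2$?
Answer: $30853 + 58 \sqrt{2} \approx 30935.0$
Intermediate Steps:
$K{\left(v,q \right)} = -2$
$I{\left(Y,F \right)} = \sqrt{F}$
$30853 - I{\left(3,2 \right)} K{\left(-3,-4 \right)} 29 = 30853 - \sqrt{2} \left(-2\right) 29 = 30853 - - 2 \sqrt{2} \cdot 29 = 30853 - - 58 \sqrt{2} = 30853 + 58 \sqrt{2}$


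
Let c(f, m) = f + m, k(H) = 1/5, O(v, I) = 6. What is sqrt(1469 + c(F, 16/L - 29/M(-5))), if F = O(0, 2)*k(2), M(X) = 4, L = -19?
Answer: sqrt(52782095)/190 ≈ 38.238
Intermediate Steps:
k(H) = 1/5
F = 6/5 (F = 6*(1/5) = 6/5 ≈ 1.2000)
sqrt(1469 + c(F, 16/L - 29/M(-5))) = sqrt(1469 + (6/5 + (16/(-19) - 29/4))) = sqrt(1469 + (6/5 + (16*(-1/19) - 29*1/4))) = sqrt(1469 + (6/5 + (-16/19 - 29/4))) = sqrt(1469 + (6/5 - 615/76)) = sqrt(1469 - 2619/380) = sqrt(555601/380) = sqrt(52782095)/190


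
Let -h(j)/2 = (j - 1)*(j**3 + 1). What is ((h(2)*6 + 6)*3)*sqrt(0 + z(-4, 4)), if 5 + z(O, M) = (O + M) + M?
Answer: -306*I ≈ -306.0*I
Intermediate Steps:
z(O, M) = -5 + O + 2*M (z(O, M) = -5 + ((O + M) + M) = -5 + ((M + O) + M) = -5 + (O + 2*M) = -5 + O + 2*M)
h(j) = -2*(1 + j**3)*(-1 + j) (h(j) = -2*(j - 1)*(j**3 + 1) = -2*(-1 + j)*(1 + j**3) = -2*(1 + j**3)*(-1 + j))
((h(2)*6 + 6)*3)*sqrt(0 + z(-4, 4)) = (((2 - 2*2 - 2*2**4 + 2*2**3)*6 + 6)*3)*sqrt(0 + (-5 - 4 + 2*4)) = (((2 - 4 - 2*16 + 2*8)*6 + 6)*3)*sqrt(0 + (-5 - 4 + 8)) = (((2 - 4 - 32 + 16)*6 + 6)*3)*sqrt(0 - 1) = ((-18*6 + 6)*3)*sqrt(-1) = ((-108 + 6)*3)*I = (-102*3)*I = -306*I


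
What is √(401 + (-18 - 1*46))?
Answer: √337 ≈ 18.358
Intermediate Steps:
√(401 + (-18 - 1*46)) = √(401 + (-18 - 46)) = √(401 - 64) = √337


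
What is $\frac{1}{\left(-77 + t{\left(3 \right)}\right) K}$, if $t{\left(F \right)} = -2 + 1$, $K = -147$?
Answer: $\frac{1}{11466} \approx 8.7214 \cdot 10^{-5}$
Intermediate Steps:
$t{\left(F \right)} = -1$
$\frac{1}{\left(-77 + t{\left(3 \right)}\right) K} = \frac{1}{\left(-77 - 1\right) \left(-147\right)} = \frac{1}{\left(-78\right) \left(-147\right)} = \frac{1}{11466}$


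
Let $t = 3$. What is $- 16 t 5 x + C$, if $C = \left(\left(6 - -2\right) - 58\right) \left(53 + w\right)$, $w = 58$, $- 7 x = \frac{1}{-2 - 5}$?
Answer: $- \frac{272190}{49} \approx -5554.9$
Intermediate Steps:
$x = \frac{1}{49}$ ($x = - \frac{1}{7 \left(-2 - 5\right)} = - \frac{1}{7 \left(-7\right)} = \left(- \frac{1}{7}\right) \left(- \frac{1}{7}\right) = \frac{1}{49} \approx 0.020408$)
$C = -5550$ ($C = \left(\left(6 - -2\right) - 58\right) \left(53 + 58\right) = \left(\left(6 + 2\right) - 58\right) 111 = \left(8 - 58\right) 111 = \left(-50\right) 111 = -5550$)
$- 16 t 5 x + C = - 16 \cdot 3 \cdot 5 \cdot \frac{1}{49} - 5550 = - 16 \cdot 15 \cdot \frac{1}{49} - 5550 = \left(-16\right) \frac{15}{49} - 5550 = - \frac{240}{49} - 5550 = - \frac{272190}{49}$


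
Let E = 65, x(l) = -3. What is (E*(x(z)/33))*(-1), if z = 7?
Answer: 65/11 ≈ 5.9091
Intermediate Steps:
(E*(x(z)/33))*(-1) = (65*(-3/33))*(-1) = (65*(-3*1/33))*(-1) = (65*(-1/11))*(-1) = -65/11*(-1) = 65/11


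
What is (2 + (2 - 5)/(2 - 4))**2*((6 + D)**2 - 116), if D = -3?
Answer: -5243/4 ≈ -1310.8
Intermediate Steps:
(2 + (2 - 5)/(2 - 4))**2*((6 + D)**2 - 116) = (2 + (2 - 5)/(2 - 4))**2*((6 - 3)**2 - 116) = (2 - 3/(-2))**2*(3**2 - 116) = (2 - 3*(-1/2))**2*(9 - 116) = (2 + 3/2)**2*(-107) = (7/2)**2*(-107) = (49/4)*(-107) = -5243/4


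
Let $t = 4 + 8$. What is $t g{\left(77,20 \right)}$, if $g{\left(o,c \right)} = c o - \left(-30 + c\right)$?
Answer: $18600$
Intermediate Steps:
$t = 12$
$g{\left(o,c \right)} = 30 - c + c o$
$t g{\left(77,20 \right)} = 12 \left(30 - 20 + 20 \cdot 77\right) = 12 \left(30 - 20 + 1540\right) = 12 \cdot 1550 = 18600$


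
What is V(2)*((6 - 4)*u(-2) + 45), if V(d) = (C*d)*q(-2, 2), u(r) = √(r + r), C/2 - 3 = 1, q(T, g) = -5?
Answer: -3600 - 320*I ≈ -3600.0 - 320.0*I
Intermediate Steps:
C = 8 (C = 6 + 2*1 = 6 + 2 = 8)
u(r) = √2*√r (u(r) = √(2*r) = √2*√r)
V(d) = -40*d (V(d) = (8*d)*(-5) = -40*d)
V(2)*((6 - 4)*u(-2) + 45) = (-40*2)*((6 - 4)*(√2*√(-2)) + 45) = -80*(2*(√2*(I*√2)) + 45) = -80*(2*(2*I) + 45) = -80*(4*I + 45) = -80*(45 + 4*I) = -3600 - 320*I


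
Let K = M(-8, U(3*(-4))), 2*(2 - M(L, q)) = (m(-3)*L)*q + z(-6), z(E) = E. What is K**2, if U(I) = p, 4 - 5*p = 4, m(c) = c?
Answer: 25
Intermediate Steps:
p = 0 (p = 4/5 - 1/5*4 = 4/5 - 4/5 = 0)
U(I) = 0
M(L, q) = 5 + 3*L*q/2 (M(L, q) = 2 - ((-3*L)*q - 6)/2 = 2 - (-3*L*q - 6)/2 = 2 - (-6 - 3*L*q)/2 = 2 + (3 + 3*L*q/2) = 5 + 3*L*q/2)
K = 5 (K = 5 + (3/2)*(-8)*0 = 5 + 0 = 5)
K**2 = 5**2 = 25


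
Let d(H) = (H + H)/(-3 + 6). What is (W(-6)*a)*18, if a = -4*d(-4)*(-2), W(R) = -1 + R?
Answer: 2688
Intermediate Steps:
d(H) = 2*H/3 (d(H) = (2*H)/3 = (2*H)*(⅓) = 2*H/3)
a = -64/3 (a = -8*(-4)/3*(-2) = -4*(-8/3)*(-2) = (32/3)*(-2) = -64/3 ≈ -21.333)
(W(-6)*a)*18 = ((-1 - 6)*(-64/3))*18 = -7*(-64/3)*18 = (448/3)*18 = 2688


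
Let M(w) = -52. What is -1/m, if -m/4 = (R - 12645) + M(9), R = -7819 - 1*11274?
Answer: -1/127160 ≈ -7.8641e-6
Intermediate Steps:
R = -19093 (R = -7819 - 11274 = -19093)
m = 127160 (m = -4*((-19093 - 12645) - 52) = -4*(-31738 - 52) = -4*(-31790) = 127160)
-1/m = -1/127160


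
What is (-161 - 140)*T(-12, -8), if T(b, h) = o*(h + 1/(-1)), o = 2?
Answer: 5418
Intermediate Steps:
T(b, h) = -2 + 2*h (T(b, h) = 2*(h + 1/(-1)) = 2*(h - 1) = 2*(-1 + h) = -2 + 2*h)
(-161 - 140)*T(-12, -8) = (-161 - 140)*(-2 + 2*(-8)) = -301*(-2 - 16) = -301*(-18) = 5418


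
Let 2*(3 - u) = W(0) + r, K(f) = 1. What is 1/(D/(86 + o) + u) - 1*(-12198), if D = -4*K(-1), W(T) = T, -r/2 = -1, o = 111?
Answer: 4757417/390 ≈ 12199.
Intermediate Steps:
r = 2 (r = -2*(-1) = 2)
D = -4 (D = -4*1 = -4)
u = 2 (u = 3 - (0 + 2)/2 = 3 - ½*2 = 3 - 1 = 2)
1/(D/(86 + o) + u) - 1*(-12198) = 1/(-4/(86 + 111) + 2) - 1*(-12198) = 1/(-4/197 + 2) + 12198 = 1/(390/197) + 12198 = 197/390 + 12198 = 4757417/390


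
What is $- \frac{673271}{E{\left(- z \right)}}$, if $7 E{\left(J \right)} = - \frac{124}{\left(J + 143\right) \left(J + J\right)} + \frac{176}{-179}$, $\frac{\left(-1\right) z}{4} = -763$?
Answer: $\frac{3744891454704442}{781293133} \approx 4.7932 \cdot 10^{6}$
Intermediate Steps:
$z = 3052$ ($z = \left(-4\right) \left(-763\right) = 3052$)
$E{\left(J \right)} = - \frac{176}{1253} - \frac{62}{7 J \left(143 + J\right)}$ ($E{\left(J \right)} = \frac{- \frac{124}{\left(J + 143\right) \left(J + J\right)} + \frac{176}{-179}}{7} = \frac{- \frac{124}{\left(143 + J\right) 2 J} + 176 \left(- \frac{1}{179}\right)}{7} = \frac{- \frac{124}{2 J \left(143 + J\right)} - \frac{176}{179}}{7} = \frac{- 124 \frac{1}{2 J \left(143 + J\right)} - \frac{176}{179}}{7} = \frac{- \frac{62}{J \left(143 + J\right)} - \frac{176}{179}}{7} = \frac{- \frac{176}{179} - \frac{62}{J \left(143 + J\right)}}{7} = - \frac{176}{1253} - \frac{62}{7 J \left(143 + J\right)}$)
$- \frac{673271}{E{\left(- z \right)}} = - \frac{673271}{\frac{2}{1253} \frac{1}{\left(-1\right) 3052} \frac{1}{143 - 3052} \left(-5549 - 12584 \left(\left(-1\right) 3052\right) - 88 \left(\left(-1\right) 3052\right)^{2}\right)} = - \frac{673271}{\frac{2}{1253} \frac{1}{-3052} \frac{1}{143 - 3052} \left(-5549 - -38406368 - 88 \left(-3052\right)^{2}\right)} = - \frac{673271}{\frac{2}{1253} \left(- \frac{1}{3052}\right) \frac{1}{-2909} \left(-5549 + 38406368 - 819693952\right)} = - \frac{673271}{\frac{2}{1253} \left(- \frac{1}{3052}\right) \left(- \frac{1}{2909}\right) \left(-5549 + 38406368 - 819693952\right)} = - \frac{673271}{\frac{2}{1253} \left(- \frac{1}{3052}\right) \left(- \frac{1}{2909}\right) \left(-781293133\right)} = - \frac{673271}{- \frac{781293133}{5562234902}} = \left(-673271\right) \left(- \frac{5562234902}{781293133}\right) = \frac{3744891454704442}{781293133}$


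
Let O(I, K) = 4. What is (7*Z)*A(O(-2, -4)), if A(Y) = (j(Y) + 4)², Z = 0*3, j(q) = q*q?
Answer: 0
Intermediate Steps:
j(q) = q²
Z = 0
A(Y) = (4 + Y²)² (A(Y) = (Y² + 4)² = (4 + Y²)²)
(7*Z)*A(O(-2, -4)) = (7*0)*(4 + 4²)² = 0*(4 + 16)² = 0*20² = 0*400 = 0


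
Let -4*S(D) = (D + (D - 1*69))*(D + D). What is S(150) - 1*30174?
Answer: -47499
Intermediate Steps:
S(D) = -D*(-69 + 2*D)/2 (S(D) = -(D + (D - 1*69))*(D + D)/4 = -(D + (D - 69))*2*D/4 = -(D + (-69 + D))*2*D/4 = -(-69 + 2*D)*2*D/4 = -D*(-69 + 2*D)/2)
S(150) - 1*30174 = (½)*150*(69 - 2*150) - 1*30174 = (½)*150*(69 - 300) - 30174 = (½)*150*(-231) - 30174 = -17325 - 30174 = -47499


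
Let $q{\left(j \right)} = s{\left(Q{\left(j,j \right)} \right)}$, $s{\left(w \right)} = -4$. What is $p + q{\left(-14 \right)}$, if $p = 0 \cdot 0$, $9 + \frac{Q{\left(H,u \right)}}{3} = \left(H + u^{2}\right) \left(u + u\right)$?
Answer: $-4$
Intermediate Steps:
$Q{\left(H,u \right)} = -27 + 6 u \left(H + u^{2}\right)$ ($Q{\left(H,u \right)} = -27 + 3 \left(H + u^{2}\right) \left(u + u\right) = -27 + 3 \left(H + u^{2}\right) 2 u = -27 + 3 \cdot 2 u \left(H + u^{2}\right) = -27 + 6 u \left(H + u^{2}\right)$)
$q{\left(j \right)} = -4$
$p = 0$
$p + q{\left(-14 \right)} = 0 - 4 = -4$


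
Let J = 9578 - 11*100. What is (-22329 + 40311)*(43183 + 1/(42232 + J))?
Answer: 19688581089621/25355 ≈ 7.7652e+8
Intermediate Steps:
J = 8478 (J = 9578 - 1*1100 = 9578 - 1100 = 8478)
(-22329 + 40311)*(43183 + 1/(42232 + J)) = (-22329 + 40311)*(43183 + 1/(42232 + 8478)) = 17982*(43183 + 1/50710) = 17982*(2189809931/50710) = 19688581089621/25355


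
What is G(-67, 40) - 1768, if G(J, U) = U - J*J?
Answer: -6217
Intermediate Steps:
G(J, U) = U - J**2
G(-67, 40) - 1768 = (40 - 1*(-67)**2) - 1768 = (40 - 1*4489) - 1768 = (40 - 4489) - 1768 = -4449 - 1768 = -6217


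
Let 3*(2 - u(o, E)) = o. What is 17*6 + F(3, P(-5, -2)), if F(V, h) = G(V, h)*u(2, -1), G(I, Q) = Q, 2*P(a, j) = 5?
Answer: 316/3 ≈ 105.33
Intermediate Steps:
P(a, j) = 5/2 (P(a, j) = (½)*5 = 5/2)
u(o, E) = 2 - o/3
F(V, h) = 4*h/3 (F(V, h) = h*(2 - ⅓*2) = h*(2 - ⅔) = h*(4/3) = 4*h/3)
17*6 + F(3, P(-5, -2)) = 17*6 + (4/3)*(5/2) = 102 + 10/3 = 316/3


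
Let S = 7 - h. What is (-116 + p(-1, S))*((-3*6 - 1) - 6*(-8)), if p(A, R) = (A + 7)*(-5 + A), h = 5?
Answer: -4408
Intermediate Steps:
S = 2 (S = 7 - 1*5 = 7 - 5 = 2)
p(A, R) = (-5 + A)*(7 + A) (p(A, R) = (7 + A)*(-5 + A) = (-5 + A)*(7 + A))
(-116 + p(-1, S))*((-3*6 - 1) - 6*(-8)) = (-116 + (-35 + (-1)**2 + 2*(-1)))*((-3*6 - 1) - 6*(-8)) = (-116 + (-35 + 1 - 2))*((-18 - 1) - 1*(-48)) = (-116 - 36)*(-19 + 48) = -152*29 = -4408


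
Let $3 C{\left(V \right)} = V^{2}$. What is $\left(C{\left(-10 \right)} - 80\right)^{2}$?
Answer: $\frac{19600}{9} \approx 2177.8$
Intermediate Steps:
$C{\left(V \right)} = \frac{V^{2}}{3}$
$\left(C{\left(-10 \right)} - 80\right)^{2} = \left(\frac{\left(-10\right)^{2}}{3} - 80\right)^{2} = \left(\frac{1}{3} \cdot 100 - 80\right)^{2} = \left(\frac{100}{3} - 80\right)^{2} = \left(- \frac{140}{3}\right)^{2} = \frac{19600}{9}$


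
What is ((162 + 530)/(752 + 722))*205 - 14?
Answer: 60612/737 ≈ 82.241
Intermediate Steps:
((162 + 530)/(752 + 722))*205 - 14 = (692/1474)*205 - 14 = (692*(1/1474))*205 - 14 = (346/737)*205 - 14 = 70930/737 - 14 = 60612/737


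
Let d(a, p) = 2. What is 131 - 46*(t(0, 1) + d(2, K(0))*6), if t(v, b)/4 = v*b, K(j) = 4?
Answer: -421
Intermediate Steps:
t(v, b) = 4*b*v (t(v, b) = 4*(v*b) = 4*(b*v) = 4*b*v)
131 - 46*(t(0, 1) + d(2, K(0))*6) = 131 - 46*(4*1*0 + 2*6) = 131 - 46*(0 + 12) = 131 - 46*12 = 131 - 552 = -421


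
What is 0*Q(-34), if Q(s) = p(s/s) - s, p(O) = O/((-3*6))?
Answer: 0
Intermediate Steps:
p(O) = -O/18 (p(O) = O/(-18) = O*(-1/18) = -O/18)
Q(s) = -1/18 - s (Q(s) = -s/(18*s) - s = -1/18*1 - s = -1/18 - s)
0*Q(-34) = 0*(-1/18 - 1*(-34)) = 0*(-1/18 + 34) = 0*(611/18) = 0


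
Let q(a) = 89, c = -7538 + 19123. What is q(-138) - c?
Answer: -11496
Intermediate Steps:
c = 11585
q(-138) - c = 89 - 1*11585 = 89 - 11585 = -11496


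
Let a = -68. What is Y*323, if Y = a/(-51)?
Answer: 1292/3 ≈ 430.67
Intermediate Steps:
Y = 4/3 (Y = -68/(-51) = -68*(-1/51) = 4/3 ≈ 1.3333)
Y*323 = (4/3)*323 = 1292/3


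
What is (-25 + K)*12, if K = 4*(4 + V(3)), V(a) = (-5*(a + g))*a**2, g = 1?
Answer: -8748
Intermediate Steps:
V(a) = a**2*(-5 - 5*a) (V(a) = (-5*(a + 1))*a**2 = (-5*(1 + a))*a**2 = (-5 - 5*a)*a**2 = a**2*(-5 - 5*a))
K = -704 (K = 4*(4 + 5*3**2*(-1 - 1*3)) = 4*(4 + 5*9*(-1 - 3)) = 4*(4 + 5*9*(-4)) = 4*(4 - 180) = 4*(-176) = -704)
(-25 + K)*12 = (-25 - 704)*12 = -729*12 = -8748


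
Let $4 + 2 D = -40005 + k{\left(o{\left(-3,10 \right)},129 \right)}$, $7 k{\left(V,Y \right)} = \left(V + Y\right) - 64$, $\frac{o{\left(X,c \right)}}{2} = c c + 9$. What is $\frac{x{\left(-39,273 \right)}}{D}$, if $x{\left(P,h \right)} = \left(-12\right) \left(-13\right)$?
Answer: $- \frac{182}{23315} \approx -0.0078061$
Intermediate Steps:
$o{\left(X,c \right)} = 18 + 2 c^{2}$ ($o{\left(X,c \right)} = 2 \left(c c + 9\right) = 2 \left(c^{2} + 9\right) = 2 \left(9 + c^{2}\right) = 18 + 2 c^{2}$)
$k{\left(V,Y \right)} = - \frac{64}{7} + \frac{V}{7} + \frac{Y}{7}$ ($k{\left(V,Y \right)} = \frac{\left(V + Y\right) - 64}{7} = \frac{-64 + V + Y}{7} = - \frac{64}{7} + \frac{V}{7} + \frac{Y}{7}$)
$D = - \frac{139890}{7}$ ($D = -2 + \frac{-40005 + \left(- \frac{64}{7} + \frac{18 + 2 \cdot 10^{2}}{7} + \frac{1}{7} \cdot 129\right)}{2} = -2 + \frac{-40005 + \left(- \frac{64}{7} + \frac{18 + 2 \cdot 100}{7} + \frac{129}{7}\right)}{2} = -2 + \frac{-40005 + \left(- \frac{64}{7} + \frac{18 + 200}{7} + \frac{129}{7}\right)}{2} = -2 + \frac{-40005 + \left(- \frac{64}{7} + \frac{1}{7} \cdot 218 + \frac{129}{7}\right)}{2} = -2 + \frac{-40005 + \left(- \frac{64}{7} + \frac{218}{7} + \frac{129}{7}\right)}{2} = -2 + \frac{-40005 + \frac{283}{7}}{2} = -2 + \frac{1}{2} \left(- \frac{279752}{7}\right) = -2 - \frac{139876}{7} = - \frac{139890}{7} \approx -19984.0$)
$x{\left(P,h \right)} = 156$
$\frac{x{\left(-39,273 \right)}}{D} = \frac{156}{- \frac{139890}{7}} = 156 \left(- \frac{7}{139890}\right) = - \frac{182}{23315}$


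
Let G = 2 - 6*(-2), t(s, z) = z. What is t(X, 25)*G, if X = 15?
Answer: 350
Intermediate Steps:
G = 14 (G = 2 + 12 = 14)
t(X, 25)*G = 25*14 = 350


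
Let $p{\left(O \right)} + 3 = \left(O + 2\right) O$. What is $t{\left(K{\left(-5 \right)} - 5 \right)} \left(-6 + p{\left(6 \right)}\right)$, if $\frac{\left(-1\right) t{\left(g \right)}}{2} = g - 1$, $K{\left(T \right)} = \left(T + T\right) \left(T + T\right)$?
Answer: $-7332$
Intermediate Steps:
$K{\left(T \right)} = 4 T^{2}$ ($K{\left(T \right)} = 2 T 2 T = 4 T^{2}$)
$p{\left(O \right)} = -3 + O \left(2 + O\right)$ ($p{\left(O \right)} = -3 + \left(O + 2\right) O = -3 + \left(2 + O\right) O = -3 + O \left(2 + O\right)$)
$t{\left(g \right)} = 2 - 2 g$ ($t{\left(g \right)} = - 2 \left(g - 1\right) = - 2 \left(-1 + g\right) = 2 - 2 g$)
$t{\left(K{\left(-5 \right)} - 5 \right)} \left(-6 + p{\left(6 \right)}\right) = \left(2 - 2 \left(4 \left(-5\right)^{2} - 5\right)\right) \left(-6 + \left(-3 + 6^{2} + 2 \cdot 6\right)\right) = \left(2 - 2 \left(4 \cdot 25 - 5\right)\right) \left(-6 + \left(-3 + 36 + 12\right)\right) = \left(2 - 2 \left(100 - 5\right)\right) \left(-6 + 45\right) = \left(2 - 190\right) 39 = \left(-188\right) 39 = -7332$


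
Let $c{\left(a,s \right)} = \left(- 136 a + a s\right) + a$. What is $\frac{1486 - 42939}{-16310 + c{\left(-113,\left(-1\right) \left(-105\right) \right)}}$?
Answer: $\frac{41453}{12920} \approx 3.2084$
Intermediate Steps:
$c{\left(a,s \right)} = - 135 a + a s$
$\frac{1486 - 42939}{-16310 + c{\left(-113,\left(-1\right) \left(-105\right) \right)}} = \frac{1486 - 42939}{-16310 - 113 \left(-135 - -105\right)} = - \frac{41453}{-16310 - 113 \left(-135 + 105\right)} = - \frac{41453}{-16310 - -3390} = - \frac{41453}{-16310 + 3390} = - \frac{41453}{-12920} = \left(-41453\right) \left(- \frac{1}{12920}\right) = \frac{41453}{12920}$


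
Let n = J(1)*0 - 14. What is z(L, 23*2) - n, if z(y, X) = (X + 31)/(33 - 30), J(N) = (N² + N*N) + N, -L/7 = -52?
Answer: 119/3 ≈ 39.667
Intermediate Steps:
L = 364 (L = -7*(-52) = 364)
J(N) = N + 2*N² (J(N) = (N² + N²) + N = 2*N² + N = N + 2*N²)
n = -14 (n = (1*(1 + 2*1))*0 - 14 = (1*(1 + 2))*0 - 14 = (1*3)*0 - 14 = 3*0 - 14 = 0 - 14 = -14)
z(y, X) = 31/3 + X/3 (z(y, X) = (31 + X)/3 = (31 + X)*(⅓) = 31/3 + X/3)
z(L, 23*2) - n = (31/3 + (23*2)/3) - 1*(-14) = (31/3 + (⅓)*46) + 14 = (31/3 + 46/3) + 14 = 77/3 + 14 = 119/3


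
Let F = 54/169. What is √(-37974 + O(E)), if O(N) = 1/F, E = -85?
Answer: I*√12302562/18 ≈ 194.86*I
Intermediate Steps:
F = 54/169 (F = 54*(1/169) = 54/169 ≈ 0.31953)
O(N) = 169/54 (O(N) = 1/(54/169) = 169/54)
√(-37974 + O(E)) = √(-37974 + 169/54) = √(-2050427/54) = I*√12302562/18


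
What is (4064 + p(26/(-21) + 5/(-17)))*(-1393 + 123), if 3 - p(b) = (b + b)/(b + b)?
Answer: -5163820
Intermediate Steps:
p(b) = 2 (p(b) = 3 - (b + b)/(b + b) = 3 - 2*b/(2*b) = 3 - 2*b*1/(2*b) = 3 - 1*1 = 3 - 1 = 2)
(4064 + p(26/(-21) + 5/(-17)))*(-1393 + 123) = (4064 + 2)*(-1393 + 123) = 4066*(-1270) = -5163820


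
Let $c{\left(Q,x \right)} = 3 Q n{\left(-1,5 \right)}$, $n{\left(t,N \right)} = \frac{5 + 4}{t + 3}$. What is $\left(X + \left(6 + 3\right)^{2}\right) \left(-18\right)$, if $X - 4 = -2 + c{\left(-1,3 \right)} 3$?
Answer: $-765$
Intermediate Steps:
$n{\left(t,N \right)} = \frac{9}{3 + t}$
$c{\left(Q,x \right)} = \frac{27 Q}{2}$ ($c{\left(Q,x \right)} = 3 Q \frac{9}{3 - 1} = 3 Q \frac{9}{2} = \frac{27 Q}{2}$)
$X = - \frac{77}{2}$ ($X = 4 + \left(-2 + \frac{27}{2} \left(-1\right) 3\right) = 4 - \frac{85}{2} = - \frac{77}{2} \approx -38.5$)
$\left(X + \left(6 + 3\right)^{2}\right) \left(-18\right) = \left(- \frac{77}{2} + \left(6 + 3\right)^{2}\right) \left(-18\right) = \left(- \frac{77}{2} + 9^{2}\right) \left(-18\right) = \left(- \frac{77}{2} + 81\right) \left(-18\right) = \frac{85}{2} \left(-18\right) = -765$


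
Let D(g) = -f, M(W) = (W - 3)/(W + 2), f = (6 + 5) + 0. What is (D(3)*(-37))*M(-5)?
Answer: 3256/3 ≈ 1085.3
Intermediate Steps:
f = 11 (f = 11 + 0 = 11)
M(W) = (-3 + W)/(2 + W)
D(g) = -11 (D(g) = -1*11 = -11)
(D(3)*(-37))*M(-5) = (-11*(-37))*((-3 - 5)/(2 - 5)) = 407*(-8/(-3)) = 407*(-1/3*(-8)) = 407*(8/3) = 3256/3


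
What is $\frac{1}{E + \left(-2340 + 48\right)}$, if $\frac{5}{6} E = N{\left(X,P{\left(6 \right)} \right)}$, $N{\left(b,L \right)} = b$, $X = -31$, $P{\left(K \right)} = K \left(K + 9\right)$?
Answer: $- \frac{5}{11646} \approx -0.00042933$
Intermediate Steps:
$P{\left(K \right)} = K \left(9 + K\right)$
$E = - \frac{186}{5}$ ($E = \frac{6}{5} \left(-31\right) = - \frac{186}{5} \approx -37.2$)
$\frac{1}{E + \left(-2340 + 48\right)} = \frac{1}{- \frac{186}{5} + \left(-2340 + 48\right)} = \frac{1}{- \frac{186}{5} - 2292} = \frac{1}{- \frac{11646}{5}} = - \frac{5}{11646}$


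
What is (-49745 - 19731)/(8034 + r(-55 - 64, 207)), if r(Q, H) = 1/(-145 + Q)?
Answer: -18341664/2120975 ≈ -8.6478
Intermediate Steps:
(-49745 - 19731)/(8034 + r(-55 - 64, 207)) = (-49745 - 19731)/(8034 + 1/(-145 + (-55 - 64))) = -69476/(8034 + 1/(-145 - 119)) = -69476/(8034 + 1/(-264)) = -69476/(8034 - 1/264) = -69476/2120975/264 = -69476*264/2120975 = -18341664/2120975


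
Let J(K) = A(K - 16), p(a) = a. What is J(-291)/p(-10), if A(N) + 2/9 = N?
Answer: 553/18 ≈ 30.722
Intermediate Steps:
A(N) = -2/9 + N
J(K) = -146/9 + K (J(K) = -2/9 + (K - 16) = -2/9 + (-16 + K) = -146/9 + K)
J(-291)/p(-10) = (-146/9 - 291)/(-10) = -2765/9*(-⅒) = 553/18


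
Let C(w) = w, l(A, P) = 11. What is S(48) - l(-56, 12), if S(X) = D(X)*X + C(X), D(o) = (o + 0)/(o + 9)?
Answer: 1471/19 ≈ 77.421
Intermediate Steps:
D(o) = o/(9 + o)
S(X) = X + X²/(9 + X) (S(X) = (X/(9 + X))*X + X = X²/(9 + X) + X = X + X²/(9 + X))
S(48) - l(-56, 12) = 48*(9 + 2*48)/(9 + 48) - 1*11 = 48*(9 + 96)/57 - 11 = 48*(1/57)*105 - 11 = 1680/19 - 11 = 1471/19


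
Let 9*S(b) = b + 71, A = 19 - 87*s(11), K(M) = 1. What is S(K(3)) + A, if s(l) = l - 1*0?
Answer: -930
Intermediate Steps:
s(l) = l (s(l) = l + 0 = l)
A = -938 (A = 19 - 87*11 = 19 - 957 = -938)
S(b) = 71/9 + b/9 (S(b) = (b + 71)/9 = (71 + b)/9 = 71/9 + b/9)
S(K(3)) + A = (71/9 + (⅑)*1) - 938 = (71/9 + ⅑) - 938 = 8 - 938 = -930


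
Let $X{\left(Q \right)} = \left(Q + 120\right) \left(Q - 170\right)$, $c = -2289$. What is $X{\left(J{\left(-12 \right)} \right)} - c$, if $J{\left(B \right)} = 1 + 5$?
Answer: $-18375$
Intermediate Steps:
$J{\left(B \right)} = 6$
$X{\left(Q \right)} = \left(-170 + Q\right) \left(120 + Q\right)$ ($X{\left(Q \right)} = \left(120 + Q\right) \left(-170 + Q\right) = \left(-170 + Q\right) \left(120 + Q\right)$)
$X{\left(J{\left(-12 \right)} \right)} - c = \left(-20400 + 6^{2} - 300\right) - -2289 = \left(-20400 + 36 - 300\right) + 2289 = -20664 + 2289 = -18375$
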